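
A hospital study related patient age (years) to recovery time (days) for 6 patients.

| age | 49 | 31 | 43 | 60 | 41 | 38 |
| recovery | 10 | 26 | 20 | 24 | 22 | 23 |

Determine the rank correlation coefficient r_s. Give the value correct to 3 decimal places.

Rank age: 5, 1, 4, 6, 3, 2
Rank recovery: 1, 6, 2, 5, 3, 4
d = rank(age) − rank(recovery): 4, -5, 2, 1, 0, -2; Σd² = 50
ρ = 1 − 6Σd² / [n(n²−1)] = 1 − 6×50 / (6×35) = 1 − 300/210 ≈ -0.429

-0.429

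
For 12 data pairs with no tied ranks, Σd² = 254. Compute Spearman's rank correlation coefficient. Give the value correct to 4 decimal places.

0.1119

ρ = 1 − 6Σd² / [n(n²−1)] = 1 − 6×254 / (12×143)
  = 1 − 1524/1716 = 1 − 0.88811 ≈ 0.1119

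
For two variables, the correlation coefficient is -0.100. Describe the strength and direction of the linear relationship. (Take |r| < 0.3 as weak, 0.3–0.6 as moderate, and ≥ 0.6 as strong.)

r = -0.100 < 0 so the relationship is negative.
|r| = 0.100, which falls in the weak range.

weak negative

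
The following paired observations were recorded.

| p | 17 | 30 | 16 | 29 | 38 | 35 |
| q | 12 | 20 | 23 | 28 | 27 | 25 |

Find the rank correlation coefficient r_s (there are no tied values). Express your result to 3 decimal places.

0.429

Rank p: 2, 4, 1, 3, 6, 5
Rank q: 1, 2, 3, 6, 5, 4
d = rank(p) − rank(q): 1, 2, -2, -3, 1, 1; Σd² = 20
ρ = 1 − 6Σd² / [n(n²−1)] = 1 − 6×20 / (6×35) = 1 − 120/210 ≈ 0.429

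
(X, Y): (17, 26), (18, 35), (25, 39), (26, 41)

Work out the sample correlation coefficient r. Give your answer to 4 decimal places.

n = 4, ΣX = 86, ΣY = 141, ΣX² = 1914, ΣY² = 5103, ΣXY = 3113
nΣXY − ΣXΣY = 12452 − 12126 = 326
nΣX² − (ΣX)² = 7656 − 7396 = 260; nΣY² − (ΣY)² = 20412 − 19881 = 531
r = 326 / √(260 × 531) = 326 / 371.5643 ≈ 0.8774

0.8774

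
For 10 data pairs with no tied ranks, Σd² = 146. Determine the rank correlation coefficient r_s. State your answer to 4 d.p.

ρ = 1 − 6Σd² / [n(n²−1)] = 1 − 6×146 / (10×99)
  = 1 − 876/990 = 1 − 0.88485 ≈ 0.1152

0.1152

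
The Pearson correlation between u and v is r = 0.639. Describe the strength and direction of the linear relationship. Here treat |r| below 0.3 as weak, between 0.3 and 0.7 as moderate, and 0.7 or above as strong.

moderate positive

r = 0.639 > 0 so the relationship is positive.
|r| = 0.639, which falls in the moderate range.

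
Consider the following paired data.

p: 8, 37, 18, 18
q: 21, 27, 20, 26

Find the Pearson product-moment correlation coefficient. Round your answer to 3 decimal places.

0.717

n = 4, Σp = 81, Σq = 94, Σp² = 2081, Σq² = 2246, Σpq = 1995
nΣpq − ΣpΣq = 7980 − 7614 = 366
nΣp² − (Σp)² = 8324 − 6561 = 1763; nΣq² − (Σq)² = 8984 − 8836 = 148
r = 366 / √(1763 × 148) = 366 / 510.8072 ≈ 0.717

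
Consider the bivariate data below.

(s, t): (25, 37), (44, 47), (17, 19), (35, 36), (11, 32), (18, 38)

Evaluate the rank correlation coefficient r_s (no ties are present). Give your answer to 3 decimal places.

0.714

Rank s: 4, 6, 2, 5, 1, 3
Rank t: 4, 6, 1, 3, 2, 5
d = rank(s) − rank(t): 0, 0, 1, 2, -1, -2; Σd² = 10
ρ = 1 − 6Σd² / [n(n²−1)] = 1 − 6×10 / (6×35) = 1 − 60/210 ≈ 0.714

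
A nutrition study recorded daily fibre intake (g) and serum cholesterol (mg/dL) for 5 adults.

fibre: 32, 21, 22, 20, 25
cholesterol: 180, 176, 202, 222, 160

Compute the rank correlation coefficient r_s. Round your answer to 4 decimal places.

-0.5000

Rank fibre: 5, 2, 3, 1, 4
Rank cholesterol: 3, 2, 4, 5, 1
d = rank(fibre) − rank(cholesterol): 2, 0, -1, -4, 3; Σd² = 30
ρ = 1 − 6Σd² / [n(n²−1)] = 1 − 6×30 / (5×24) = 1 − 180/120 ≈ -0.5000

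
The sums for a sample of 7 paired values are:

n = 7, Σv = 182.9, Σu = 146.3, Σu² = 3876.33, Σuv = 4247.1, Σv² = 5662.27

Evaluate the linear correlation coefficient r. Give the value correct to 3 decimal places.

r = (nΣuv − ΣuΣv) / √[(nΣu² − (Σu)²)(nΣv² − (Σv)²)]
Numerator: 7×4247.1 − 146.3×182.9 = 2971.43
Denominator: √[(27134.31 − 21403.69)(39635.89 − 33452.41)] = √[5730.62 × 6183.48] = 5952.7451
r = 2971.43 / 5952.7451 ≈ 0.499

0.499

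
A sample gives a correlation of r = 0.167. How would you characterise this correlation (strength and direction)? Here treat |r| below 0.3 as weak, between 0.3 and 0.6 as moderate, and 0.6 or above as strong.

weak positive

r = 0.167 > 0 so the relationship is positive.
|r| = 0.167, which falls in the weak range.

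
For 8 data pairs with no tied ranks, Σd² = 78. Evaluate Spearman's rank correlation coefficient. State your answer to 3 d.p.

0.071

ρ = 1 − 6Σd² / [n(n²−1)] = 1 − 6×78 / (8×63)
  = 1 − 468/504 = 1 − 0.9286 ≈ 0.071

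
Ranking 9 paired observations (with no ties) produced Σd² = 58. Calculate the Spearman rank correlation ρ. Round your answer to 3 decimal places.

ρ = 1 − 6Σd² / [n(n²−1)] = 1 − 6×58 / (9×80)
  = 1 − 348/720 = 1 − 0.4833 ≈ 0.517

0.517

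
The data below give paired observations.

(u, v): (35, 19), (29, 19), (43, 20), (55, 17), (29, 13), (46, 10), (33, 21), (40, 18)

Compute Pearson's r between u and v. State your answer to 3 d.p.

n = 8, Σu = 310, Σv = 137, Σu² = 12586, Σv² = 2445, Σuv = 5261
nΣuv − ΣuΣv = 42088 − 42470 = -382
nΣu² − (Σu)² = 100688 − 96100 = 4588; nΣv² − (Σv)² = 19560 − 18769 = 791
r = -382 / √(4588 × 791) = -382 / 1905.0218 ≈ -0.201

-0.201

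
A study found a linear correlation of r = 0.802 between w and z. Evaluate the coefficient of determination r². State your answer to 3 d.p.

r² = (0.802)² = 0.643

0.643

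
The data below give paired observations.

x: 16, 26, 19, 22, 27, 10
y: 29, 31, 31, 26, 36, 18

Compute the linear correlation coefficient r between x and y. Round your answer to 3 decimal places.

n = 6, Σx = 120, Σy = 171, Σx² = 2606, Σy² = 5059, Σxy = 3583
nΣxy − ΣxΣy = 21498 − 20520 = 978
nΣx² − (Σx)² = 15636 − 14400 = 1236; nΣy² − (Σy)² = 30354 − 29241 = 1113
r = 978 / √(1236 × 1113) = 978 / 1172.8887 ≈ 0.834

0.834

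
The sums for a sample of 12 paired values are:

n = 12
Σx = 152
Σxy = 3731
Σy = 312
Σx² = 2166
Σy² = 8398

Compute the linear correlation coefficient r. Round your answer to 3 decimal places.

r = (nΣxy − ΣxΣy) / √[(nΣx² − (Σx)²)(nΣy² − (Σy)²)]
Numerator: 12×3731 − 152×312 = -2652
Denominator: √[(25992 − 23104)(100776 − 97344)] = √[2888 × 3432] = 3148.2719
r = -2652 / 3148.2719 ≈ -0.842

-0.842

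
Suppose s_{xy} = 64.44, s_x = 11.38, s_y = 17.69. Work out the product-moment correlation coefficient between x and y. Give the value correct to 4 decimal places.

r = Cov(x,y) / (s_x · s_y) = 64.44 / (11.38 × 17.69)
  = 64.44 / 201.3122 ≈ 0.3201

0.3201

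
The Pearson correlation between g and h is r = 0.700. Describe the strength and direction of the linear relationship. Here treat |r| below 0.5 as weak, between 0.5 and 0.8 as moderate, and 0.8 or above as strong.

r = 0.700 > 0 so the relationship is positive.
|r| = 0.700, which falls in the moderate range.

moderate positive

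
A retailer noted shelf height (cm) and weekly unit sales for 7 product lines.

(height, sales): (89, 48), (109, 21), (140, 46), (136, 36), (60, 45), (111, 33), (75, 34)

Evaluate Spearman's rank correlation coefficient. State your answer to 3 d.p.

Rank height: 3, 4, 7, 6, 1, 5, 2
Rank sales: 7, 1, 6, 4, 5, 2, 3
d = rank(height) − rank(sales): -4, 3, 1, 2, -4, 3, -1; Σd² = 56
ρ = 1 − 6Σd² / [n(n²−1)] = 1 − 6×56 / (7×48) = 1 − 336/336 ≈ 0.000

0.000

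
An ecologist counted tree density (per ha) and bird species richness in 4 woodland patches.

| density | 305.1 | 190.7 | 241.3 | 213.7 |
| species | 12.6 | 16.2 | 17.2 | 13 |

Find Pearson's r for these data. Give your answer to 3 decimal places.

-0.477

n = 4, Σx = 950.8, Σy = 59, Σx² = 233345.88, Σy² = 886.04, Σxy = 13862.06
nΣxy − ΣxΣy = 55448.24 − 56097.2 = -648.96
nΣx² − (Σx)² = 933383.52 − 904020.64 = 29362.88; nΣy² − (Σy)² = 3544.16 − 3481 = 63.16
r = -648.96 / √(29362.88 × 63.16) = -648.96 / 1361.8221 ≈ -0.477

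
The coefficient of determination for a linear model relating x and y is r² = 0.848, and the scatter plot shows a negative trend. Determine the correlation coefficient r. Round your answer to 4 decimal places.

|r| = √0.848 = 0.9209
The association is negative, so r = −0.9209.

-0.9209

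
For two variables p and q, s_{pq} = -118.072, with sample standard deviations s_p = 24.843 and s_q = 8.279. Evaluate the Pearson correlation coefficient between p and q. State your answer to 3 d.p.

-0.574

r = Cov(p,q) / (s_p · s_q) = -118.072 / (24.843 × 8.279)
  = -118.072 / 205.6752 ≈ -0.574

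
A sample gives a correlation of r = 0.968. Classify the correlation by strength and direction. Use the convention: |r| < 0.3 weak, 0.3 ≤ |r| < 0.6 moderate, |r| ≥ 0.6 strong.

r = 0.968 > 0 so the relationship is positive.
|r| = 0.968, which falls in the strong range.

strong positive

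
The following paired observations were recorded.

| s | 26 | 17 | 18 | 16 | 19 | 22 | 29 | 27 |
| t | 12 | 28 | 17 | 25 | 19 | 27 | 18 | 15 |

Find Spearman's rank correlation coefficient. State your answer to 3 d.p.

-0.571

Rank s: 6, 2, 3, 1, 4, 5, 8, 7
Rank t: 1, 8, 3, 6, 5, 7, 4, 2
d = rank(s) − rank(t): 5, -6, 0, -5, -1, -2, 4, 5; Σd² = 132
ρ = 1 − 6Σd² / [n(n²−1)] = 1 − 6×132 / (8×63) = 1 − 792/504 ≈ -0.571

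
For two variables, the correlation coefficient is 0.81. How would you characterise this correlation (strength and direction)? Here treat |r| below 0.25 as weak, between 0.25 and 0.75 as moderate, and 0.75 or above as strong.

r = 0.81 > 0 so the relationship is positive.
|r| = 0.81, which falls in the strong range.

strong positive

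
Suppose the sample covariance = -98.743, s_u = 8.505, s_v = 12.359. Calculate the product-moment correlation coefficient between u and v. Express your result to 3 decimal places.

-0.939

r = Cov(u,v) / (s_u · s_v) = -98.743 / (8.505 × 12.359)
  = -98.743 / 105.1133 ≈ -0.939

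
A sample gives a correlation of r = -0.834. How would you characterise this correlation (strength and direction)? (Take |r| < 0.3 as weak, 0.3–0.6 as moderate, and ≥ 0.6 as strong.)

strong negative

r = -0.834 < 0 so the relationship is negative.
|r| = 0.834, which falls in the strong range.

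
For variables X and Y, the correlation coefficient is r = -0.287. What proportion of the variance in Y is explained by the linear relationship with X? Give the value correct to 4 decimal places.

r² = (-0.287)² = 0.0824

0.0824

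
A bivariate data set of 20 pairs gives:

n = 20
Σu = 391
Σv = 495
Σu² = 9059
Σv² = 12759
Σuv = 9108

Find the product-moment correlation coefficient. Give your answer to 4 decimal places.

r = (nΣuv − ΣuΣv) / √[(nΣu² − (Σu)²)(nΣv² − (Σv)²)]
Numerator: 20×9108 − 391×495 = -11385
Denominator: √[(181180 − 152881)(255180 − 245025)] = √[28299 × 10155] = 16952.1782
r = -11385 / 16952.1782 ≈ -0.6716

-0.6716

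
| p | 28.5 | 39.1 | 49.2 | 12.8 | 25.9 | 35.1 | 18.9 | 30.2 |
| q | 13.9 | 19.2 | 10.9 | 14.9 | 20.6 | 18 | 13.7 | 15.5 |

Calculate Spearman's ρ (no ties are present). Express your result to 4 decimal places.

Rank p: 4, 7, 8, 1, 3, 6, 2, 5
Rank q: 3, 7, 1, 4, 8, 6, 2, 5
d = rank(p) − rank(q): 1, 0, 7, -3, -5, 0, 0, 0; Σd² = 84
ρ = 1 − 6Σd² / [n(n²−1)] = 1 − 6×84 / (8×63) = 1 − 504/504 ≈ 0.0000

0.0000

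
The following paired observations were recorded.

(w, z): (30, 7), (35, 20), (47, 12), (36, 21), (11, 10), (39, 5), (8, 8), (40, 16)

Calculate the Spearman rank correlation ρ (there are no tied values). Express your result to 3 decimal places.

0.262

Rank w: 3, 4, 8, 5, 2, 6, 1, 7
Rank z: 2, 7, 5, 8, 4, 1, 3, 6
d = rank(w) − rank(z): 1, -3, 3, -3, -2, 5, -2, 1; Σd² = 62
ρ = 1 − 6Σd² / [n(n²−1)] = 1 − 6×62 / (8×63) = 1 − 372/504 ≈ 0.262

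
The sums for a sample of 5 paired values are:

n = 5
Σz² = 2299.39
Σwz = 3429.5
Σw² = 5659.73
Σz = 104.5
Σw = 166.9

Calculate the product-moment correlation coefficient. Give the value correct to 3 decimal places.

r = (nΣwz − ΣwΣz) / √[(nΣw² − (Σw)²)(nΣz² − (Σz)²)]
Numerator: 5×3429.5 − 166.9×104.5 = -293.55
Denominator: √[(28298.65 − 27855.61)(11496.95 − 10920.25)] = √[443.04 × 576.7] = 505.4712
r = -293.55 / 505.4712 ≈ -0.581

-0.581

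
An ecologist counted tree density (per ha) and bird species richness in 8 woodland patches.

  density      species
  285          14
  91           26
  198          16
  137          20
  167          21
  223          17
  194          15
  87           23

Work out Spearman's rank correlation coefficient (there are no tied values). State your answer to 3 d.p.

Rank density: 8, 2, 6, 3, 4, 7, 5, 1
Rank species: 1, 8, 3, 5, 6, 4, 2, 7
d = rank(density) − rank(species): 7, -6, 3, -2, -2, 3, 3, -6; Σd² = 156
ρ = 1 − 6Σd² / [n(n²−1)] = 1 − 6×156 / (8×63) = 1 − 936/504 ≈ -0.857

-0.857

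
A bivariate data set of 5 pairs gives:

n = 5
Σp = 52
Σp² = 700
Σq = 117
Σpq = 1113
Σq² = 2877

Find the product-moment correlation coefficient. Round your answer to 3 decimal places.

-0.697

r = (nΣpq − ΣpΣq) / √[(nΣp² − (Σp)²)(nΣq² − (Σq)²)]
Numerator: 5×1113 − 52×117 = -519
Denominator: √[(3500 − 2704)(14385 − 13689)] = √[796 × 696] = 744.3225
r = -519 / 744.3225 ≈ -0.697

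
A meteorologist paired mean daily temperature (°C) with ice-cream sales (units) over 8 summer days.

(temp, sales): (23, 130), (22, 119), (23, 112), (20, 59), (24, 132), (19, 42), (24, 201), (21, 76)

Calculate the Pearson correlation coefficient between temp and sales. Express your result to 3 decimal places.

0.904

n = 8, Σx = 176, Σy = 871, Σx² = 3896, Σy² = 112451, Σxy = 19750
nΣxy − ΣxΣy = 158000 − 153296 = 4704
nΣx² − (Σx)² = 31168 − 30976 = 192; nΣy² − (Σy)² = 899608 − 758641 = 140967
r = 4704 / √(192 × 140967) = 4704 / 5202.4671 ≈ 0.904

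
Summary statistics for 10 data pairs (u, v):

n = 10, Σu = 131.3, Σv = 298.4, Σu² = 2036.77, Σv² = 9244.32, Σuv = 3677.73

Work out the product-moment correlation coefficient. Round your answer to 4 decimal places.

r = (nΣuv − ΣuΣv) / √[(nΣu² − (Σu)²)(nΣv² − (Σv)²)]
Numerator: 10×3677.73 − 131.3×298.4 = -2402.62
Denominator: √[(20367.7 − 17239.69)(92443.2 − 89042.56)] = √[3128.01 × 3400.64] = 3261.4776
r = -2402.62 / 3261.4776 ≈ -0.7367

-0.7367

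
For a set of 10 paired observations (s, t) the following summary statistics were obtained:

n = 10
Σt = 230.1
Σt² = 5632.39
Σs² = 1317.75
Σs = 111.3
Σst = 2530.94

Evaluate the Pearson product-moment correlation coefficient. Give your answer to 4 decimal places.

-0.1841

r = (nΣst − ΣsΣt) / √[(nΣs² − (Σs)²)(nΣt² − (Σt)²)]
Numerator: 10×2530.94 − 111.3×230.1 = -300.73
Denominator: √[(13177.5 − 12387.69)(56323.9 − 52946.01)] = √[789.81 × 3377.89] = 1633.3681
r = -300.73 / 1633.3681 ≈ -0.1841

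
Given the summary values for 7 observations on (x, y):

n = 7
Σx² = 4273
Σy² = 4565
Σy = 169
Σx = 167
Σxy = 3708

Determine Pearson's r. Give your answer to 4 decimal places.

-0.8654

r = (nΣxy − ΣxΣy) / √[(nΣx² − (Σx)²)(nΣy² − (Σy)²)]
Numerator: 7×3708 − 167×169 = -2267
Denominator: √[(29911 − 27889)(31955 − 28561)] = √[2022 × 3394] = 2619.6694
r = -2267 / 2619.6694 ≈ -0.8654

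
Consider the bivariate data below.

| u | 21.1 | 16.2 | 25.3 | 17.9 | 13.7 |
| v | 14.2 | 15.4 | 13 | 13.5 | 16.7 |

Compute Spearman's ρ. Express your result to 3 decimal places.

-0.900

Rank u: 4, 2, 5, 3, 1
Rank v: 3, 4, 1, 2, 5
d = rank(u) − rank(v): 1, -2, 4, 1, -4; Σd² = 38
ρ = 1 − 6Σd² / [n(n²−1)] = 1 − 6×38 / (5×24) = 1 − 228/120 ≈ -0.900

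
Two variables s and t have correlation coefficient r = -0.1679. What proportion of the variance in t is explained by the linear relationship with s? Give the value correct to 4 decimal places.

r² = (-0.1679)² = 0.0282

0.0282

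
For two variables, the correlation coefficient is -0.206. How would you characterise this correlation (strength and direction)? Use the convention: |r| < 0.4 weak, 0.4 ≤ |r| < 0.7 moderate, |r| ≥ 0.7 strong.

weak negative

r = -0.206 < 0 so the relationship is negative.
|r| = 0.206, which falls in the weak range.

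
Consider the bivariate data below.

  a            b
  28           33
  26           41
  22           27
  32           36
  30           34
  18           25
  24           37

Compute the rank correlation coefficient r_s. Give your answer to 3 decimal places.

Rank a: 5, 4, 2, 7, 6, 1, 3
Rank b: 3, 7, 2, 5, 4, 1, 6
d = rank(a) − rank(b): 2, -3, 0, 2, 2, 0, -3; Σd² = 30
ρ = 1 − 6Σd² / [n(n²−1)] = 1 − 6×30 / (7×48) = 1 − 180/336 ≈ 0.464

0.464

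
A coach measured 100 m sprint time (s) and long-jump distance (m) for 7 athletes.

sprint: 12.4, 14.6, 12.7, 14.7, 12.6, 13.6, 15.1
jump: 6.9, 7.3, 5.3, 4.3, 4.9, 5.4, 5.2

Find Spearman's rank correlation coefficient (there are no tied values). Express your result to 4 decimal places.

-0.2857

Rank sprint: 1, 5, 3, 6, 2, 4, 7
Rank jump: 6, 7, 4, 1, 2, 5, 3
d = rank(sprint) − rank(jump): -5, -2, -1, 5, 0, -1, 4; Σd² = 72
ρ = 1 − 6Σd² / [n(n²−1)] = 1 − 6×72 / (7×48) = 1 − 432/336 ≈ -0.2857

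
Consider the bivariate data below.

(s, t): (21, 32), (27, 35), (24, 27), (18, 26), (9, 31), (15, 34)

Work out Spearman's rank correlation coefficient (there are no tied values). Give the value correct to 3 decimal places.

0.257

Rank s: 4, 6, 5, 3, 1, 2
Rank t: 4, 6, 2, 1, 3, 5
d = rank(s) − rank(t): 0, 0, 3, 2, -2, -3; Σd² = 26
ρ = 1 − 6Σd² / [n(n²−1)] = 1 − 6×26 / (6×35) = 1 − 156/210 ≈ 0.257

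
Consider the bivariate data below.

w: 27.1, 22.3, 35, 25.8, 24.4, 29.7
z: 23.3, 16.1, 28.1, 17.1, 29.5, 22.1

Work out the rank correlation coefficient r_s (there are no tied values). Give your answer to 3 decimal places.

Rank w: 4, 1, 6, 3, 2, 5
Rank z: 4, 1, 5, 2, 6, 3
d = rank(w) − rank(z): 0, 0, 1, 1, -4, 2; Σd² = 22
ρ = 1 − 6Σd² / [n(n²−1)] = 1 − 6×22 / (6×35) = 1 − 132/210 ≈ 0.371

0.371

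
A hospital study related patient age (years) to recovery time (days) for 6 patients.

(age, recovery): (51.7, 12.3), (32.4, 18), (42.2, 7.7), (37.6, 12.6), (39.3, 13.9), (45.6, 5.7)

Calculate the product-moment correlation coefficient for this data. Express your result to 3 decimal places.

-0.588

n = 6, Σx = 248.8, Σy = 70.2, Σx² = 10541.1, Σy² = 919.04, Σxy = 2824
nΣxy − ΣxΣy = 16944 − 17465.76 = -521.76
nΣx² − (Σx)² = 63246.6 − 61901.44 = 1345.16; nΣy² − (Σy)² = 5514.24 − 4928.04 = 586.2
r = -521.76 / √(1345.16 × 586.2) = -521.76 / 887.9937 ≈ -0.588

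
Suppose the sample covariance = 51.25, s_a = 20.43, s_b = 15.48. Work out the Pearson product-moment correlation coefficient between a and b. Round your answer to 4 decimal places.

0.1621

r = Cov(a,b) / (s_a · s_b) = 51.25 / (20.43 × 15.48)
  = 51.25 / 316.2564 ≈ 0.1621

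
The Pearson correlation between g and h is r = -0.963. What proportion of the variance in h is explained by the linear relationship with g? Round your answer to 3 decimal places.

r² = (-0.963)² = 0.927

0.927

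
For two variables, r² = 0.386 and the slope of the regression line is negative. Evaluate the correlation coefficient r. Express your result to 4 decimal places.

-0.6213

|r| = √0.386 = 0.6213
The association is negative, so r = −0.6213.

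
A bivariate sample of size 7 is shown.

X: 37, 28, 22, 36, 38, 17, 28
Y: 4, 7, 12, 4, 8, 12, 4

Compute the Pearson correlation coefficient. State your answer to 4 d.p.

n = 7, ΣX = 206, ΣY = 51, ΣX² = 6450, ΣY² = 449, ΣXY = 1372
nΣXY − ΣXΣY = 9604 − 10506 = -902
nΣX² − (ΣX)² = 45150 − 42436 = 2714; nΣY² − (ΣY)² = 3143 − 2601 = 542
r = -902 / √(2714 × 542) = -902 / 1212.8429 ≈ -0.7437

-0.7437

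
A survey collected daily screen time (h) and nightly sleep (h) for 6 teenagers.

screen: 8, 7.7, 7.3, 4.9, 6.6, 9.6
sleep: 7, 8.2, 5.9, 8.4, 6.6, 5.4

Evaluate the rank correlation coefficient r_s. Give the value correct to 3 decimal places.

Rank screen: 5, 4, 3, 1, 2, 6
Rank sleep: 4, 5, 2, 6, 3, 1
d = rank(screen) − rank(sleep): 1, -1, 1, -5, -1, 5; Σd² = 54
ρ = 1 − 6Σd² / [n(n²−1)] = 1 − 6×54 / (6×35) = 1 − 324/210 ≈ -0.543

-0.543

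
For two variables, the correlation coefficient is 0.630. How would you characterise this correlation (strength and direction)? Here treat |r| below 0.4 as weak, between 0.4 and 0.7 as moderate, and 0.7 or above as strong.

r = 0.630 > 0 so the relationship is positive.
|r| = 0.630, which falls in the moderate range.

moderate positive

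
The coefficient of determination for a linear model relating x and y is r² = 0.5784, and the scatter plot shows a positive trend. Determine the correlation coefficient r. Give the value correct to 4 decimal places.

0.7605

|r| = √0.5784 = 0.7605
The association is positive, so r = 0.7605.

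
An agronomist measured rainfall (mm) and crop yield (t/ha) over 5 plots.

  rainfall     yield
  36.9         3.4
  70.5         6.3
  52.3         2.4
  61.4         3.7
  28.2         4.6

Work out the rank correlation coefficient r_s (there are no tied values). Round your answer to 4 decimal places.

Rank rainfall: 2, 5, 3, 4, 1
Rank yield: 2, 5, 1, 3, 4
d = rank(rainfall) − rank(yield): 0, 0, 2, 1, -3; Σd² = 14
ρ = 1 − 6Σd² / [n(n²−1)] = 1 − 6×14 / (5×24) = 1 − 84/120 ≈ 0.3000

0.3000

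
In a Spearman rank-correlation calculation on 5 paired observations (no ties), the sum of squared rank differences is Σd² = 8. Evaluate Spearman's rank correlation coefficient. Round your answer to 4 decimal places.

ρ = 1 − 6Σd² / [n(n²−1)] = 1 − 6×8 / (5×24)
  = 1 − 48/120 = 1 − 0.40000 ≈ 0.6000

0.6000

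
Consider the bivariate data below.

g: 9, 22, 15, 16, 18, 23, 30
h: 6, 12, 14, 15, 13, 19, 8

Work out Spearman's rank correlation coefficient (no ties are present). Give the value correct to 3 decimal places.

0.143

Rank g: 1, 5, 2, 3, 4, 6, 7
Rank h: 1, 3, 5, 6, 4, 7, 2
d = rank(g) − rank(h): 0, 2, -3, -3, 0, -1, 5; Σd² = 48
ρ = 1 − 6Σd² / [n(n²−1)] = 1 − 6×48 / (7×48) = 1 − 288/336 ≈ 0.143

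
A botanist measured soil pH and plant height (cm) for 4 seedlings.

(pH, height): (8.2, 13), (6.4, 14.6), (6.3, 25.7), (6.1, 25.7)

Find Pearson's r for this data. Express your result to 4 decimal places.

n = 4, Σx = 27, Σy = 79, Σx² = 185.1, Σy² = 1703.14, Σxy = 518.72
nΣxy − ΣxΣy = 2074.88 − 2133 = -58.12
nΣx² − (Σx)² = 740.4 − 729 = 11.4; nΣy² − (Σy)² = 6812.56 − 6241 = 571.56
r = -58.12 / √(11.4 × 571.56) = -58.12 / 80.7204 ≈ -0.7200

-0.7200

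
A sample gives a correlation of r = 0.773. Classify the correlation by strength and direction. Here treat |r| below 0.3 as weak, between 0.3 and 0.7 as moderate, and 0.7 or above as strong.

strong positive

r = 0.773 > 0 so the relationship is positive.
|r| = 0.773, which falls in the strong range.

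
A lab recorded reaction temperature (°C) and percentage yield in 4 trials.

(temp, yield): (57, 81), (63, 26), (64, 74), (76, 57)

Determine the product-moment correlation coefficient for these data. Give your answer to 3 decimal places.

n = 4, Σx = 260, Σy = 238, Σx² = 17090, Σy² = 15962, Σxy = 15323
nΣxy − ΣxΣy = 61292 − 61880 = -588
nΣx² − (Σx)² = 68360 − 67600 = 760; nΣy² − (Σy)² = 63848 − 56644 = 7204
r = -588 / √(760 × 7204) = -588 / 2339.8803 ≈ -0.251

-0.251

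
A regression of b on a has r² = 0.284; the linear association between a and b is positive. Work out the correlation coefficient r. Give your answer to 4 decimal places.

|r| = √0.284 = 0.5329
The association is positive, so r = 0.5329.

0.5329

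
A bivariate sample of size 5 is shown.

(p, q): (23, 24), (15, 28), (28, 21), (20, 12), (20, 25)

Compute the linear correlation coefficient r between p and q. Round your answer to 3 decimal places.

n = 5, Σp = 106, Σq = 110, Σp² = 2338, Σq² = 2570, Σpq = 2300
nΣpq − ΣpΣq = 11500 − 11660 = -160
nΣp² − (Σp)² = 11690 − 11236 = 454; nΣq² − (Σq)² = 12850 − 12100 = 750
r = -160 / √(454 × 750) = -160 / 583.5238 ≈ -0.274

-0.274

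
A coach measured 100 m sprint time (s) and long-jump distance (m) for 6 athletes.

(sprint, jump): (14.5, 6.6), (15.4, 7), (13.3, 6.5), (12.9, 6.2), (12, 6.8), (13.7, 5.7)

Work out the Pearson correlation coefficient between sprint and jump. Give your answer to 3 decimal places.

n = 6, Σx = 81.8, Σy = 38.8, Σx² = 1122.4, Σy² = 251.98, Σxy = 529.62
nΣxy − ΣxΣy = 3177.72 − 3173.84 = 3.88
nΣx² − (Σx)² = 6734.4 − 6691.24 = 43.16; nΣy² − (Σy)² = 1511.88 − 1505.44 = 6.44
r = 3.88 / √(43.16 × 6.44) = 3.88 / 16.6718 ≈ 0.233

0.233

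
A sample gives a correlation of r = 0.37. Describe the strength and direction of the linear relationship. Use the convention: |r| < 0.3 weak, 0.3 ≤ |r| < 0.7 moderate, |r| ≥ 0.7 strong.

r = 0.37 > 0 so the relationship is positive.
|r| = 0.37, which falls in the moderate range.

moderate positive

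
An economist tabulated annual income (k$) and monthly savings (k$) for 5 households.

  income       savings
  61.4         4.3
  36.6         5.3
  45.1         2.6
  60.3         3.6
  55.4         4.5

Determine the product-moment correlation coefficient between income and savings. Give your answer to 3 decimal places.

-0.210

n = 5, Σx = 258.8, Σy = 20.3, Σx² = 13848.78, Σy² = 86.55, Σxy = 1041.64
nΣxy − ΣxΣy = 5208.2 − 5253.64 = -45.44
nΣx² − (Σx)² = 69243.9 − 66977.44 = 2266.46; nΣy² − (Σy)² = 432.75 − 412.09 = 20.66
r = -45.44 / √(2266.46 × 20.66) = -45.44 / 216.3910 ≈ -0.210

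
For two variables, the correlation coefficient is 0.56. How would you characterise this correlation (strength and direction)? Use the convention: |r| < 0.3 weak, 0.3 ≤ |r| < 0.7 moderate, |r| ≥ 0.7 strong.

moderate positive

r = 0.56 > 0 so the relationship is positive.
|r| = 0.56, which falls in the moderate range.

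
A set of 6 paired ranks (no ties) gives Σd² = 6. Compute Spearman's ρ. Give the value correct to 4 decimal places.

ρ = 1 − 6Σd² / [n(n²−1)] = 1 − 6×6 / (6×35)
  = 1 − 36/210 = 1 − 0.17143 ≈ 0.8286

0.8286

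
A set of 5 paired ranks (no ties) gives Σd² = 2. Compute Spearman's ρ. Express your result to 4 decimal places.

ρ = 1 − 6Σd² / [n(n²−1)] = 1 − 6×2 / (5×24)
  = 1 − 12/120 = 1 − 0.10000 ≈ 0.9000

0.9000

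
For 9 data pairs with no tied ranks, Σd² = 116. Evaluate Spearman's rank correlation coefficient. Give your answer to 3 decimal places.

ρ = 1 − 6Σd² / [n(n²−1)] = 1 − 6×116 / (9×80)
  = 1 − 696/720 = 1 − 0.9667 ≈ 0.033

0.033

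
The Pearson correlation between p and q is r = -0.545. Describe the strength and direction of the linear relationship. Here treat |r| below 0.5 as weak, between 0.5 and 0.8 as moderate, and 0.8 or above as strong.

moderate negative

r = -0.545 < 0 so the relationship is negative.
|r| = 0.545, which falls in the moderate range.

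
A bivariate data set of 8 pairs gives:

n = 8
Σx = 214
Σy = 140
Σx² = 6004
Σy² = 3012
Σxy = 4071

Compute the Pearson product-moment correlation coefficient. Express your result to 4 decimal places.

r = (nΣxy − ΣxΣy) / √[(nΣx² − (Σx)²)(nΣy² − (Σy)²)]
Numerator: 8×4071 − 214×140 = 2608
Denominator: √[(48032 − 45796)(24096 − 19600)] = √[2236 × 4496] = 3170.6555
r = 2608 / 3170.6555 ≈ 0.8225

0.8225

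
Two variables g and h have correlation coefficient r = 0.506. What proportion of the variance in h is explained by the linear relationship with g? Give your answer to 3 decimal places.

r² = (0.506)² = 0.256

0.256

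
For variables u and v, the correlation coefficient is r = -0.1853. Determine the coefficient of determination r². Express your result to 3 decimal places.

0.034

r² = (-0.1853)² = 0.034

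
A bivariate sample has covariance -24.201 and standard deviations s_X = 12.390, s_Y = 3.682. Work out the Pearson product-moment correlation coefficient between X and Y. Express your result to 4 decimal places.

-0.5305

r = Cov(X,Y) / (s_X · s_Y) = -24.201 / (12.390 × 3.682)
  = -24.201 / 45.6200 ≈ -0.5305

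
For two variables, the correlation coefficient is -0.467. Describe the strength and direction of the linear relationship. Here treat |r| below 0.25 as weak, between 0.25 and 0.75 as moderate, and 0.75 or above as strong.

r = -0.467 < 0 so the relationship is negative.
|r| = 0.467, which falls in the moderate range.

moderate negative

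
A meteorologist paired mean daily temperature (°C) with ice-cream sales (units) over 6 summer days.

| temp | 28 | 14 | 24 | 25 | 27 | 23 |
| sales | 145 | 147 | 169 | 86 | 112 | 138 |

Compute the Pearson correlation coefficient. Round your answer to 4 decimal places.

n = 6, Σx = 141, Σy = 797, Σx² = 3439, Σy² = 110179, Σxy = 18522
nΣxy − ΣxΣy = 111132 − 112377 = -1245
nΣx² − (Σx)² = 20634 − 19881 = 753; nΣy² − (Σy)² = 661074 − 635209 = 25865
r = -1245 / √(753 × 25865) = -1245 / 4413.2012 ≈ -0.2821

-0.2821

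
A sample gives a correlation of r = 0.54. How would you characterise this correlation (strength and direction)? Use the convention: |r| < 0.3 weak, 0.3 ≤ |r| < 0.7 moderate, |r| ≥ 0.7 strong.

moderate positive

r = 0.54 > 0 so the relationship is positive.
|r| = 0.54, which falls in the moderate range.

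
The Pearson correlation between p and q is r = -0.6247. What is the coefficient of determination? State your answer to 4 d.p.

r² = (-0.6247)² = 0.3903

0.3903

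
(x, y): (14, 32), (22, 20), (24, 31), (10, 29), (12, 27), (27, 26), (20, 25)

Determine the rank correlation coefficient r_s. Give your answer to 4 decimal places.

Rank x: 3, 5, 6, 1, 2, 7, 4
Rank y: 7, 1, 6, 5, 4, 3, 2
d = rank(x) − rank(y): -4, 4, 0, -4, -2, 4, 2; Σd² = 72
ρ = 1 − 6Σd² / [n(n²−1)] = 1 − 6×72 / (7×48) = 1 − 432/336 ≈ -0.2857

-0.2857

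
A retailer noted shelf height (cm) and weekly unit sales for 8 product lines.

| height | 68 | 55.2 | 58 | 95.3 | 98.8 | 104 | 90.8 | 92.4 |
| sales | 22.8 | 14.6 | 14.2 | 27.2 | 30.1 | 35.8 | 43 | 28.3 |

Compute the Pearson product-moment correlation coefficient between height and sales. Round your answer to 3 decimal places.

n = 8, Σx = 662.5, Σy = 216, Σx² = 57476.97, Σy² = 6512.02, Σxy = 18988.48
nΣxy − ΣxΣy = 151907.84 − 143100 = 8807.84
nΣx² − (Σx)² = 459815.76 − 438906.25 = 20909.51; nΣy² − (Σy)² = 52096.16 − 46656 = 5440.16
r = 8807.84 / √(20909.51 × 5440.16) = 8807.84 / 10665.4151 ≈ 0.826

0.826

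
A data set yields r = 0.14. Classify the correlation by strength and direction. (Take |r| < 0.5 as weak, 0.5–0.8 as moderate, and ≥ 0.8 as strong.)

weak positive

r = 0.14 > 0 so the relationship is positive.
|r| = 0.14, which falls in the weak range.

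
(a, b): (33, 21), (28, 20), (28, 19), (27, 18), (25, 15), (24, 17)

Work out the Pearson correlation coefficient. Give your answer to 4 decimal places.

0.8533

n = 6, Σa = 165, Σb = 110, Σa² = 4587, Σb² = 2040, Σab = 3054
nΣab − ΣaΣb = 18324 − 18150 = 174
nΣa² − (Σa)² = 27522 − 27225 = 297; nΣb² − (Σb)² = 12240 − 12100 = 140
r = 174 / √(297 × 140) = 174 / 203.9117 ≈ 0.8533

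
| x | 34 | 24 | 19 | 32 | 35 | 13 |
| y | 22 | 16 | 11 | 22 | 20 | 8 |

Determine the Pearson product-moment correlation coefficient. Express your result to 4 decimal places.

0.9722

n = 6, Σx = 157, Σy = 99, Σx² = 4511, Σy² = 1809, Σxy = 2849
nΣxy − ΣxΣy = 17094 − 15543 = 1551
nΣx² − (Σx)² = 27066 − 24649 = 2417; nΣy² − (Σy)² = 10854 − 9801 = 1053
r = 1551 / √(2417 × 1053) = 1551 / 1595.3373 ≈ 0.9722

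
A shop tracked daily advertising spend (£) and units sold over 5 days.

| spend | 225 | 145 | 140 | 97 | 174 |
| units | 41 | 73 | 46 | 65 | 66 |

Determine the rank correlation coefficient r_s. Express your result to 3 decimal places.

Rank spend: 5, 3, 2, 1, 4
Rank units: 1, 5, 2, 3, 4
d = rank(spend) − rank(units): 4, -2, 0, -2, 0; Σd² = 24
ρ = 1 − 6Σd² / [n(n²−1)] = 1 − 6×24 / (5×24) = 1 − 144/120 ≈ -0.200

-0.200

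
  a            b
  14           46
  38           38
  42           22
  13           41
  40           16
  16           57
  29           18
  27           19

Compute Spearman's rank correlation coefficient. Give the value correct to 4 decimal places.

-0.6429

Rank a: 2, 6, 8, 1, 7, 3, 5, 4
Rank b: 7, 5, 4, 6, 1, 8, 2, 3
d = rank(a) − rank(b): -5, 1, 4, -5, 6, -5, 3, 1; Σd² = 138
ρ = 1 − 6Σd² / [n(n²−1)] = 1 − 6×138 / (8×63) = 1 − 828/504 ≈ -0.6429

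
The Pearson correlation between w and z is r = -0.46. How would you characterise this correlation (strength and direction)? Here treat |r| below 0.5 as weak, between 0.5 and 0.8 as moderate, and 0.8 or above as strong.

weak negative

r = -0.46 < 0 so the relationship is negative.
|r| = 0.46, which falls in the weak range.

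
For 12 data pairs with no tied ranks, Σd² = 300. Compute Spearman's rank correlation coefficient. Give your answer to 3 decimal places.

ρ = 1 − 6Σd² / [n(n²−1)] = 1 − 6×300 / (12×143)
  = 1 − 1800/1716 = 1 − 1.0490 ≈ -0.049

-0.049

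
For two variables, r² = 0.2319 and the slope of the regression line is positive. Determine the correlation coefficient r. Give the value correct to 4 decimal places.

0.4816

|r| = √0.2319 = 0.4816
The association is positive, so r = 0.4816.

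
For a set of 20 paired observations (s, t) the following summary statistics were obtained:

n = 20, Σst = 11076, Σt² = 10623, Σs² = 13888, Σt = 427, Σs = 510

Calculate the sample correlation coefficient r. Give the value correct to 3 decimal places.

r = (nΣst − ΣsΣt) / √[(nΣs² − (Σs)²)(nΣt² − (Σt)²)]
Numerator: 20×11076 − 510×427 = 3750
Denominator: √[(277760 − 260100)(212460 − 182329)] = √[17660 × 30131] = 23067.5846
r = 3750 / 23067.5846 ≈ 0.163

0.163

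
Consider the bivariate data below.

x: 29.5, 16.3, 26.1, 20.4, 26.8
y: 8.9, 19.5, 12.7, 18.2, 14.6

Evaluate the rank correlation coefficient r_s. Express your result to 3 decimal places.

Rank x: 5, 1, 3, 2, 4
Rank y: 1, 5, 2, 4, 3
d = rank(x) − rank(y): 4, -4, 1, -2, 1; Σd² = 38
ρ = 1 − 6Σd² / [n(n²−1)] = 1 − 6×38 / (5×24) = 1 − 228/120 ≈ -0.900

-0.900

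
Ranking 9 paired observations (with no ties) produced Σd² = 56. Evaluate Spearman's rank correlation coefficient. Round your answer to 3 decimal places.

ρ = 1 − 6Σd² / [n(n²−1)] = 1 − 6×56 / (9×80)
  = 1 − 336/720 = 1 − 0.4667 ≈ 0.533

0.533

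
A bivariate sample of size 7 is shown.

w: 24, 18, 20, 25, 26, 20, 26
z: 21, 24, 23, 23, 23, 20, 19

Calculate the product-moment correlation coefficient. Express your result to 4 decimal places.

-0.3326

n = 7, Σw = 159, Σz = 153, Σw² = 3677, Σz² = 3365, Σwz = 3463
nΣwz − ΣwΣz = 24241 − 24327 = -86
nΣw² − (Σw)² = 25739 − 25281 = 458; nΣz² − (Σz)² = 23555 − 23409 = 146
r = -86 / √(458 × 146) = -86 / 258.5885 ≈ -0.3326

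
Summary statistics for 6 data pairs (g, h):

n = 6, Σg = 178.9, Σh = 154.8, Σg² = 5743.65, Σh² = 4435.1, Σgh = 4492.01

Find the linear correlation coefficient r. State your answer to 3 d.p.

-0.291

r = (nΣgh − ΣgΣh) / √[(nΣg² − (Σg)²)(nΣh² − (Σh)²)]
Numerator: 6×4492.01 − 178.9×154.8 = -741.66
Denominator: √[(34461.9 − 32005.21)(26610.6 − 23963.04)] = √[2456.69 × 2647.56] = 2550.3400
r = -741.66 / 2550.3400 ≈ -0.291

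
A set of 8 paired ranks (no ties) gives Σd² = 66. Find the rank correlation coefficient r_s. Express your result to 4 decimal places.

ρ = 1 − 6Σd² / [n(n²−1)] = 1 − 6×66 / (8×63)
  = 1 − 396/504 = 1 − 0.78571 ≈ 0.2143

0.2143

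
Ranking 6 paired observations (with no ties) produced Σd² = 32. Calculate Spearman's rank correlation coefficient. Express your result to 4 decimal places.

0.0857

ρ = 1 − 6Σd² / [n(n²−1)] = 1 − 6×32 / (6×35)
  = 1 − 192/210 = 1 − 0.91429 ≈ 0.0857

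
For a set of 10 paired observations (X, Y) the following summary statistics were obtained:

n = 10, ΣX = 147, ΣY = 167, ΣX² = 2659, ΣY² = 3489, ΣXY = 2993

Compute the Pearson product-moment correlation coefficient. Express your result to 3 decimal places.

r = (nΣXY − ΣXΣY) / √[(nΣX² − (ΣX)²)(nΣY² − (ΣY)²)]
Numerator: 10×2993 − 147×167 = 5381
Denominator: √[(26590 − 21609)(34890 − 27889)] = √[4981 × 7001] = 5905.2503
r = 5381 / 5905.2503 ≈ 0.911

0.911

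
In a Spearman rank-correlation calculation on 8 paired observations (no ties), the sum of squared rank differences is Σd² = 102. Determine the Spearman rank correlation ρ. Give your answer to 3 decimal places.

-0.214

ρ = 1 − 6Σd² / [n(n²−1)] = 1 − 6×102 / (8×63)
  = 1 − 612/504 = 1 − 1.2143 ≈ -0.214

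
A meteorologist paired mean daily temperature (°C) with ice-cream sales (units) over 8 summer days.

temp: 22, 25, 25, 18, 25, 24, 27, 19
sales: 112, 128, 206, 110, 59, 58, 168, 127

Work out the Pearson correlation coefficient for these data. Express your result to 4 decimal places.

n = 8, Σx = 185, Σy = 968, Σx² = 4349, Σy² = 134662, Σxy = 22610
nΣxy − ΣxΣy = 180880 − 179080 = 1800
nΣx² − (Σx)² = 34792 − 34225 = 567; nΣy² − (Σy)² = 1077296 − 937024 = 140272
r = 1800 / √(567 × 140272) = 1800 / 8918.1962 ≈ 0.2018

0.2018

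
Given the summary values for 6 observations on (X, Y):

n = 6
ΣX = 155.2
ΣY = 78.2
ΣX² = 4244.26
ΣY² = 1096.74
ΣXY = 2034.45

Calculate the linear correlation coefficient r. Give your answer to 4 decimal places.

r = (nΣXY − ΣXΣY) / √[(nΣX² − (ΣX)²)(nΣY² − (ΣY)²)]
Numerator: 6×2034.45 − 155.2×78.2 = 70.06
Denominator: √[(25465.56 − 24087.04)(6580.44 − 6115.24)] = √[1378.52 × 465.2] = 800.8043
r = 70.06 / 800.8043 ≈ 0.0875

0.0875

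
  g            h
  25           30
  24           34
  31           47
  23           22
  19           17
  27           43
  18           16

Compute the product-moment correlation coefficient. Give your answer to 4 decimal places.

n = 7, Σg = 167, Σh = 209, Σg² = 4105, Σh² = 7143, Σgh = 5301
nΣgh − ΣgΣh = 37107 − 34903 = 2204
nΣg² − (Σg)² = 28735 − 27889 = 846; nΣh² − (Σh)² = 50001 − 43681 = 6320
r = 2204 / √(846 × 6320) = 2204 / 2312.2976 ≈ 0.9532

0.9532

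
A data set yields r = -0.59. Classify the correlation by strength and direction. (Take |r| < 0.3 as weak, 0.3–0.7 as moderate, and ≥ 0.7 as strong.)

moderate negative

r = -0.59 < 0 so the relationship is negative.
|r| = 0.59, which falls in the moderate range.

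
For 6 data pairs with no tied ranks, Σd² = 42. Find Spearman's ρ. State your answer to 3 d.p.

ρ = 1 − 6Σd² / [n(n²−1)] = 1 − 6×42 / (6×35)
  = 1 − 252/210 = 1 − 1.2000 ≈ -0.200

-0.200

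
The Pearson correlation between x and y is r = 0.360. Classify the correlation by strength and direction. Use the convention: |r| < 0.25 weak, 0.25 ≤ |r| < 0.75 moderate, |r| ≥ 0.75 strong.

r = 0.360 > 0 so the relationship is positive.
|r| = 0.360, which falls in the moderate range.

moderate positive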